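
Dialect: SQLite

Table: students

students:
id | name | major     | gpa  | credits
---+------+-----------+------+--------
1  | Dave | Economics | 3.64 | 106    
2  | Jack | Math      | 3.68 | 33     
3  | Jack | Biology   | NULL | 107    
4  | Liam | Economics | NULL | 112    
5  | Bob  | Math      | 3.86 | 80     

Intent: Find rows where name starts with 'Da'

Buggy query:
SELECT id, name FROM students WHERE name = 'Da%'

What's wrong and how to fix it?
Bug: '=' compares the literal string including the % character; pattern matching needs LIKE

Fix: Use LIKE for wildcard pattern matching

Corrected query:
SELECT id, name FROM students WHERE name LIKE 'Da%'

Result:
id | name
---+-----
1  | Dave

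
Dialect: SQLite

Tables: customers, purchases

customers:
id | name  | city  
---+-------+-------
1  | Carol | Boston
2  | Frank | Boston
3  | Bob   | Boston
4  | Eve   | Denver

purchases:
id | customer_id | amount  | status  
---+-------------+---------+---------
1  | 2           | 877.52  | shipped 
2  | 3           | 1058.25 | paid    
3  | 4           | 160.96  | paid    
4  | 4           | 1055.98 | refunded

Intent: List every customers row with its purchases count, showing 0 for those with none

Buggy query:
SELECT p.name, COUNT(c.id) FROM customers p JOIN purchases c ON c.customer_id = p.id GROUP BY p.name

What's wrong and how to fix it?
Bug: INNER JOIN drops customers rows that have no matching purchases rows

Fix: Switch to LEFT JOIN to retain unmatched parent rows

Corrected query:
SELECT p.name, COUNT(c.id) FROM customers p LEFT JOIN purchases c ON c.customer_id = p.id GROUP BY p.name

Result:
name  | COUNT(c.id)
------+------------
Bob   | 1          
Carol | 0          
Eve   | 2          
Frank | 1          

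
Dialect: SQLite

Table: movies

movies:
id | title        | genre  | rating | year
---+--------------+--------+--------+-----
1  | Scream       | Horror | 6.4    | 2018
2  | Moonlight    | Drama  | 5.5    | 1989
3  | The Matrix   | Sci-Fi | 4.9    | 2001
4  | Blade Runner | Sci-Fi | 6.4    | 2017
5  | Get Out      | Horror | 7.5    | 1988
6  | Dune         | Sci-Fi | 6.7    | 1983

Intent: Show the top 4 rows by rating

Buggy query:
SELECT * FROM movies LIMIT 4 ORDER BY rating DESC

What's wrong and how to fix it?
Bug: LIMIT must come after ORDER BY

Fix: Sort with ORDER BY, then apply LIMIT

Corrected query:
SELECT * FROM movies ORDER BY rating DESC LIMIT 4

Result:
id | title        | genre  | rating | year
---+--------------+--------+--------+-----
5  | Get Out      | Horror | 7.5    | 1988
6  | Dune         | Sci-Fi | 6.7    | 1983
1  | Scream       | Horror | 6.4    | 2018
4  | Blade Runner | Sci-Fi | 6.4    | 2017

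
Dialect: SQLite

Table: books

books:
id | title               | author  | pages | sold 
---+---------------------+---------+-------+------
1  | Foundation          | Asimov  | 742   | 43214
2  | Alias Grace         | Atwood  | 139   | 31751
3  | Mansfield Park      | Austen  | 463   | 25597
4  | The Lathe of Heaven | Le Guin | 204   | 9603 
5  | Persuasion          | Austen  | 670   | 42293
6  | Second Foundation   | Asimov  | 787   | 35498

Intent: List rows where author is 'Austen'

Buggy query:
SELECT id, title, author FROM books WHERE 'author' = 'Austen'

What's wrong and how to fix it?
Bug: 'author' in single quotes is a string literal, not the column; the comparison is literal-vs-literal and never true

Fix: Remove the quotes around the column name (or use double quotes for an identifier)

Corrected query:
SELECT id, title, author FROM books WHERE author = 'Austen'

Result:
id | title          | author
---+----------------+-------
3  | Mansfield Park | Austen
5  | Persuasion     | Austen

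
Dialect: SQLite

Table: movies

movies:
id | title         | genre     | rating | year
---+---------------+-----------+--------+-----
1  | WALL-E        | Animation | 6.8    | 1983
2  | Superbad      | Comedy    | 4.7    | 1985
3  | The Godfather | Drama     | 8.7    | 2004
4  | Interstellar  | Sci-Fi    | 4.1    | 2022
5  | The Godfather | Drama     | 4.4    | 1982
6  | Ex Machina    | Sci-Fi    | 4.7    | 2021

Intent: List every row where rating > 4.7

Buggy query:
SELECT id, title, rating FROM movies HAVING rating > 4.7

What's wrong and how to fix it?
Bug: This is a non-aggregate query (no GROUP BY, no aggregates), so in SQLite the HAVING clause is invalid here; a row-level condition belongs in WHERE

Fix: Use WHERE for row-level filtering

Corrected query:
SELECT id, title, rating FROM movies WHERE rating > 4.7

Result:
id | title         | rating
---+---------------+-------
1  | WALL-E        | 6.8   
3  | The Godfather | 8.7   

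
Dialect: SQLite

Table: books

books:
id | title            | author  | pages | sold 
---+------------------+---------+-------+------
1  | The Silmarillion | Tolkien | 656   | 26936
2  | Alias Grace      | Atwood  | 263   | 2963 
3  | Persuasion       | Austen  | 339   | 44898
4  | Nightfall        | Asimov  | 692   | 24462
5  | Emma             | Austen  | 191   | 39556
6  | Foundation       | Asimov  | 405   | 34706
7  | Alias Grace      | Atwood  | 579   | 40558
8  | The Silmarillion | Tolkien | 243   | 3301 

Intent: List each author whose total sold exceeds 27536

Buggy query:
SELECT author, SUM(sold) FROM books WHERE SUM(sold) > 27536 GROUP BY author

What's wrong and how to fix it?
Bug: Aggregate functions cannot appear in a WHERE clause

Fix: Move the aggregate condition to a HAVING clause

Corrected query:
SELECT author, SUM(sold) FROM books GROUP BY author HAVING SUM(sold) > 27536

Result:
author  | SUM(sold)
--------+----------
Asimov  | 59168    
Atwood  | 43521    
Austen  | 84454    
Tolkien | 30237    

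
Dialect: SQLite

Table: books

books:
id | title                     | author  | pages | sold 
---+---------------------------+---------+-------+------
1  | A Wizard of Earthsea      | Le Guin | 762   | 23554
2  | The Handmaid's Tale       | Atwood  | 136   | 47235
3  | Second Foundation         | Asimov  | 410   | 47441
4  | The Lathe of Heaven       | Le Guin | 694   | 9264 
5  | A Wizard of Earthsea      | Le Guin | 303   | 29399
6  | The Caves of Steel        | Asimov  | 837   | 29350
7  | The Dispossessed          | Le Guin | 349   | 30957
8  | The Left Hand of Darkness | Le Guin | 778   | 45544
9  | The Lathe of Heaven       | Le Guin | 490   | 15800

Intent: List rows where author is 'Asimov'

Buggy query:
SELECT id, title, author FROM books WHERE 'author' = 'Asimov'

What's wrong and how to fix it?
Bug: 'author' in single quotes is a string literal, not the column; the comparison is literal-vs-literal and never true

Fix: Remove the quotes around the column name (or use double quotes for an identifier)

Corrected query:
SELECT id, title, author FROM books WHERE author = 'Asimov'

Result:
id | title              | author
---+--------------------+-------
3  | Second Foundation  | Asimov
6  | The Caves of Steel | Asimov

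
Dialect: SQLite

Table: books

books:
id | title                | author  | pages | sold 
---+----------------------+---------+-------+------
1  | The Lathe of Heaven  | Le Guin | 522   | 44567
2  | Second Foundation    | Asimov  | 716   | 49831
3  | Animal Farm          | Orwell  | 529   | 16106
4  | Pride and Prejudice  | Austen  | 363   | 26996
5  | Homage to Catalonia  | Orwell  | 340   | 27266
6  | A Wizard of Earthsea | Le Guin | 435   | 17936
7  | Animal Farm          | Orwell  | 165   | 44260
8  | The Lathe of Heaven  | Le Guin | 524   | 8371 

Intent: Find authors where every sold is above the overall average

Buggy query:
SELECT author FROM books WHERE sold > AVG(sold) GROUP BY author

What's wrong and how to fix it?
Bug: AVG() is an aggregate; it can't sit directly in WHERE

Fix: Compute the overall average in a scalar subquery and compare each group's MIN against it in HAVING

Corrected query:
SELECT author FROM books GROUP BY author HAVING MIN(sold) > (SELECT AVG(sold) FROM books)

Result:
author
------
Asimov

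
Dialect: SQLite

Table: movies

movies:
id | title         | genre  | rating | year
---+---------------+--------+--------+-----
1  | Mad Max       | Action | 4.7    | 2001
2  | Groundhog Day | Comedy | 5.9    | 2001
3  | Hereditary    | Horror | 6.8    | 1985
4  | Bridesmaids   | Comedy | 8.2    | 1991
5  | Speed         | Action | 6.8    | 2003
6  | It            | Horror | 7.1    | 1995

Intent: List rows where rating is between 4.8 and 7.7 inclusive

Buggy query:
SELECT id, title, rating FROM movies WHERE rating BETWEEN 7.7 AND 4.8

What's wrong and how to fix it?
Bug: The bounds are reversed; BETWEEN a AND b requires a <= b to match anything

Fix: Write BETWEEN 4.8 AND 7.7

Corrected query:
SELECT id, title, rating FROM movies WHERE rating BETWEEN 4.8 AND 7.7

Result:
id | title         | rating
---+---------------+-------
2  | Groundhog Day | 5.9   
3  | Hereditary    | 6.8   
5  | Speed         | 6.8   
6  | It            | 7.1   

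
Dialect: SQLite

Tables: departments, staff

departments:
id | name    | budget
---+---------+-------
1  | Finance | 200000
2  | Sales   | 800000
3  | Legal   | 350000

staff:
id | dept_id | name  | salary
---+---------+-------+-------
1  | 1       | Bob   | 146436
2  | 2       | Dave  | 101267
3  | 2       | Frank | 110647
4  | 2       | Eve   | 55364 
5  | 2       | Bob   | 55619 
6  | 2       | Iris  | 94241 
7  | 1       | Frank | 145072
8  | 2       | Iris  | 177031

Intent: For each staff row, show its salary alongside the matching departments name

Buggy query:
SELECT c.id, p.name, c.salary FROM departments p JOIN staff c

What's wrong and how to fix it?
Bug: JOIN with no ON clause produces a cartesian product; every staff row pairs with every departments row

Fix: Specify the join condition linking the foreign key to the parent id

Corrected query:
SELECT c.id, p.name, c.salary FROM departments p JOIN staff c ON c.dept_id = p.id

Result:
id | name    | salary
---+---------+-------
1  | Finance | 146436
2  | Sales   | 101267
3  | Sales   | 110647
4  | Sales   | 55364 
5  | Sales   | 55619 
6  | Sales   | 94241 
7  | Finance | 145072
8  | Sales   | 177031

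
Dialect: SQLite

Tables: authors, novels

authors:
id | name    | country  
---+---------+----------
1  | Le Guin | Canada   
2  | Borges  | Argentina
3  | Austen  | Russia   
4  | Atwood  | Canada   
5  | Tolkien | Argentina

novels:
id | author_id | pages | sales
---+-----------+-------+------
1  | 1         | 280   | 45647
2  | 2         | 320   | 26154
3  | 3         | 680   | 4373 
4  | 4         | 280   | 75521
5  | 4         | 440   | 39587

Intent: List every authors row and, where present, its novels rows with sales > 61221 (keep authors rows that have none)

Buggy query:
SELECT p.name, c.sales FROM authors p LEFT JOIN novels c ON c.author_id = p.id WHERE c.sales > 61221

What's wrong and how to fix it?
Bug: Filtering c.sales in WHERE discards the NULL rows produced by LEFT JOIN, turning it into an inner join

Fix: Move the right-table condition into the ON clause so unmatched parents are kept

Corrected query:
SELECT p.name, c.sales FROM authors p LEFT JOIN novels c ON c.author_id = p.id AND c.sales > 61221

Result:
name    | sales
--------+------
Le Guin | NULL 
Borges  | NULL 
Austen  | NULL 
Atwood  | 75521
Tolkien | NULL 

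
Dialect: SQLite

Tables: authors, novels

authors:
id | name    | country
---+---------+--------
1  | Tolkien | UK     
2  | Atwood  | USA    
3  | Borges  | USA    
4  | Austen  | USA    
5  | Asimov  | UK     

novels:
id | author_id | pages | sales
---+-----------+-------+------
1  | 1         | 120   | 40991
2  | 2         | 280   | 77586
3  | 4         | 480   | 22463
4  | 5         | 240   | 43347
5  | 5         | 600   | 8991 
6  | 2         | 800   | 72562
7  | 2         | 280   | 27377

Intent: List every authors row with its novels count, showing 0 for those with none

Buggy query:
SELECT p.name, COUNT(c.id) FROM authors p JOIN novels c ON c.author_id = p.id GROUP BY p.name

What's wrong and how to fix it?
Bug: An inner join excludes parents with zero children

Fix: Use LEFT JOIN so parents without children still appear (COUNT(c.id) gives 0)

Corrected query:
SELECT p.name, COUNT(c.id) FROM authors p LEFT JOIN novels c ON c.author_id = p.id GROUP BY p.name

Result:
name    | COUNT(c.id)
--------+------------
Asimov  | 2          
Atwood  | 3          
Austen  | 1          
Borges  | 0          
Tolkien | 1          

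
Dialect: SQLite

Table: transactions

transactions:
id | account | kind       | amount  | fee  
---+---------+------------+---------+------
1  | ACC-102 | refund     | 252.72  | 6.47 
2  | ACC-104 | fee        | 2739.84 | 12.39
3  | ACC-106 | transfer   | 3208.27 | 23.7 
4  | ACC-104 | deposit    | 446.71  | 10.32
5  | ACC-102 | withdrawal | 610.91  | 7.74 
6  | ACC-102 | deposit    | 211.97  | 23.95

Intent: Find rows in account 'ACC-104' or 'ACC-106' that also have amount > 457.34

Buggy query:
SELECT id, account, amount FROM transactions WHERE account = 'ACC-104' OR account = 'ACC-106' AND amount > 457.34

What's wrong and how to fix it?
Bug: AND binds tighter than OR, so this parses as account = 'ACC-104' OR (account = 'ACC-106' AND amount > 457.34)

Fix: Group the OR with parentheses (or use IN), then AND the threshold

Corrected query:
SELECT id, account, amount FROM transactions WHERE (account = 'ACC-104' OR account = 'ACC-106') AND amount > 457.34

Result:
id | account | amount 
---+---------+--------
2  | ACC-104 | 2739.84
3  | ACC-106 | 3208.27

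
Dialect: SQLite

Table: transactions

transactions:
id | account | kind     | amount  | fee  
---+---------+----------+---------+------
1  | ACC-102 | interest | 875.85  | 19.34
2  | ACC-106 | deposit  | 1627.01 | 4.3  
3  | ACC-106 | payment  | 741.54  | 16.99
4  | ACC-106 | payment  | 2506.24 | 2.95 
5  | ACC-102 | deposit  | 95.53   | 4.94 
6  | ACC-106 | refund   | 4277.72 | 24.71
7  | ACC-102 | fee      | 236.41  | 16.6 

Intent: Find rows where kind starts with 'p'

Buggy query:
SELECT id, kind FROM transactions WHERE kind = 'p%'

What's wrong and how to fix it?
Bug: Wildcards only work with LIKE; '=' treats '%' as a literal character

Fix: Replace '=' with LIKE so 'p%' is treated as a pattern

Corrected query:
SELECT id, kind FROM transactions WHERE kind LIKE 'p%'

Result:
id | kind   
---+--------
3  | payment
4  | payment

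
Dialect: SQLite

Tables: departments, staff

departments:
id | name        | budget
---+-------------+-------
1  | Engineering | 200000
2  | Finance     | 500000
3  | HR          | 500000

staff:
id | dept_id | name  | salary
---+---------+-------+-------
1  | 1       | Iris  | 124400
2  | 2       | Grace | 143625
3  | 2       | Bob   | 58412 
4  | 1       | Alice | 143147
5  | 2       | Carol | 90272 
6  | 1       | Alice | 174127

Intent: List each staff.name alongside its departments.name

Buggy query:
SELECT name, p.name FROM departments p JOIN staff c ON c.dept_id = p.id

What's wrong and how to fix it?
Bug: Both tables have a 'name' column; the unqualified reference is ambiguous

Fix: Prefix ambiguous columns with the table alias

Corrected query:
SELECT c.name, p.name FROM departments p JOIN staff c ON c.dept_id = p.id

Result:
name  | name       
------+------------
Iris  | Engineering
Grace | Finance    
Bob   | Finance    
Alice | Engineering
Carol | Finance    
Alice | Engineering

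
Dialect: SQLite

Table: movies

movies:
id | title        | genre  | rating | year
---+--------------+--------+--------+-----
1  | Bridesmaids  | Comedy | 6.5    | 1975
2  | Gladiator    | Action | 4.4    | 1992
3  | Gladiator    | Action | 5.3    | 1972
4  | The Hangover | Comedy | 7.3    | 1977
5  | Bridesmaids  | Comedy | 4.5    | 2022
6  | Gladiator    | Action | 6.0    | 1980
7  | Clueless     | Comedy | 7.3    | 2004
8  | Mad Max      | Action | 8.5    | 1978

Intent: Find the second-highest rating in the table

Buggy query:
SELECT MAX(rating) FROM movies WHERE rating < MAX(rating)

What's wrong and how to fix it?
Bug: MAX(rating) on the right of the comparison is an aggregate-in-WHERE error

Fix: Compute the overall MAX in a subquery, then take MAX of rows below it

Corrected query:
SELECT MAX(rating) FROM movies WHERE rating < (SELECT MAX(rating) FROM movies)

Result:
MAX(rating)
-----------
7.3        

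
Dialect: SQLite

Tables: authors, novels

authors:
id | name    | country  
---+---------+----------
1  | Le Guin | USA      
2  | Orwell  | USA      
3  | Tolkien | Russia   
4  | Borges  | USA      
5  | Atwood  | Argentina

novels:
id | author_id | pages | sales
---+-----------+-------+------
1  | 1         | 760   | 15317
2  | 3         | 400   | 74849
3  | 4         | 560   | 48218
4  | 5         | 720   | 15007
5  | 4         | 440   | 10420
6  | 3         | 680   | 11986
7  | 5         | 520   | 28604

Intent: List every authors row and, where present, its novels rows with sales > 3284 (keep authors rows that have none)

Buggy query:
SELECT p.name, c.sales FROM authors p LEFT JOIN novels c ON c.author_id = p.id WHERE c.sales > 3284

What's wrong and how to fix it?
Bug: A WHERE condition on the right-hand table after LEFT JOIN drops unmatched parents

Fix: Move the right-table condition into the ON clause so unmatched parents are kept

Corrected query:
SELECT p.name, c.sales FROM authors p LEFT JOIN novels c ON c.author_id = p.id AND c.sales > 3284

Result:
name    | sales
--------+------
Le Guin | 15317
Orwell  | NULL 
Tolkien | 11986
Tolkien | 74849
Borges  | 10420
Borges  | 48218
Atwood  | 15007
Atwood  | 28604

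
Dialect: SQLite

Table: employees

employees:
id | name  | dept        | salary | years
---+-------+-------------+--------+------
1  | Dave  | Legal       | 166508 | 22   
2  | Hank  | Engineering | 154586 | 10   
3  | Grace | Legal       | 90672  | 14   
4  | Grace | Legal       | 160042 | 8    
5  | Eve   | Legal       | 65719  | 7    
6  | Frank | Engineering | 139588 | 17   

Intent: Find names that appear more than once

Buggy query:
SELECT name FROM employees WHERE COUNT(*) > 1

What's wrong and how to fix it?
Bug: WHERE can't reference COUNT(*); aggregates are computed after WHERE

Fix: GROUP BY name, then filter groups with HAVING COUNT(*) > 1

Corrected query:
SELECT name FROM employees GROUP BY name HAVING COUNT(*) > 1

Result:
name 
-----
Grace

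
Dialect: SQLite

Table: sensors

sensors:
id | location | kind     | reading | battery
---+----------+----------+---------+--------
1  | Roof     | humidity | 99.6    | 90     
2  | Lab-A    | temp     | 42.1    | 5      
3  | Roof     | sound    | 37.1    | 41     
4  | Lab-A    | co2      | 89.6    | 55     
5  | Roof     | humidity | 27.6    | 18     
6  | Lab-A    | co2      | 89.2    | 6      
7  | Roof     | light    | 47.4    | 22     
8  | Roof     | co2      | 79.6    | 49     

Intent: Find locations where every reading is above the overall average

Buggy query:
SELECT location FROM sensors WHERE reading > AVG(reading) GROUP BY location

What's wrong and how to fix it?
Bug: WHERE evaluates per row before aggregation, so AVG() is unavailable

Fix: Use a subquery for AVG and a HAVING MIN(...) filter so the condition holds for every row in the group

Corrected query:
SELECT location FROM sensors GROUP BY location HAVING MIN(reading) > (SELECT AVG(reading) FROM sensors)

Result:
(no rows)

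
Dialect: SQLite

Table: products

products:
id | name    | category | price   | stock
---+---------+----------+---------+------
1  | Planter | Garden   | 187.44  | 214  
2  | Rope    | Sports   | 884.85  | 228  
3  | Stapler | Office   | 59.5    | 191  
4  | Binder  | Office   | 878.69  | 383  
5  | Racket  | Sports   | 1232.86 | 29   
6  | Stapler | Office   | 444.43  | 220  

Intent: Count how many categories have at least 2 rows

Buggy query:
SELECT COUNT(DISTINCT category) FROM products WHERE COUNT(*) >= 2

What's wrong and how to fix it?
Bug: WHERE filters individual rows, not groups, so a group-level COUNT is invalid there

Fix: Use a subquery that GROUPs and filters with HAVING, then count its rows

Corrected query:
SELECT COUNT(*) FROM (SELECT category FROM products GROUP BY category HAVING COUNT(*) >= 2)

Result:
COUNT(*)
--------
2       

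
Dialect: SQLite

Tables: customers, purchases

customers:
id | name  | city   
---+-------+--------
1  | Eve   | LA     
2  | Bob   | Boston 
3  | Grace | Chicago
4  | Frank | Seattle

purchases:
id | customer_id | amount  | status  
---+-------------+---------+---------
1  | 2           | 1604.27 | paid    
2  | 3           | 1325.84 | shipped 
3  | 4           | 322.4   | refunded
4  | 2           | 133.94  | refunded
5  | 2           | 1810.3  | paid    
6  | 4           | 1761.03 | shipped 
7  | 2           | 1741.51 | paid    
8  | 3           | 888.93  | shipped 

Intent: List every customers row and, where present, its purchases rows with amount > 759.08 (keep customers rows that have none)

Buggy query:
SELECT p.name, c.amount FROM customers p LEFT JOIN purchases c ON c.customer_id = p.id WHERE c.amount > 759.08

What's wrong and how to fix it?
Bug: Filtering c.amount in WHERE discards the NULL rows produced by LEFT JOIN, turning it into an inner join

Fix: Move the right-table condition into the ON clause so unmatched parents are kept

Corrected query:
SELECT p.name, c.amount FROM customers p LEFT JOIN purchases c ON c.customer_id = p.id AND c.amount > 759.08

Result:
name  | amount 
------+--------
Eve   | NULL   
Bob   | 1604.27
Bob   | 1741.51
Bob   | 1810.3 
Grace | 888.93 
Grace | 1325.84
Frank | 1761.03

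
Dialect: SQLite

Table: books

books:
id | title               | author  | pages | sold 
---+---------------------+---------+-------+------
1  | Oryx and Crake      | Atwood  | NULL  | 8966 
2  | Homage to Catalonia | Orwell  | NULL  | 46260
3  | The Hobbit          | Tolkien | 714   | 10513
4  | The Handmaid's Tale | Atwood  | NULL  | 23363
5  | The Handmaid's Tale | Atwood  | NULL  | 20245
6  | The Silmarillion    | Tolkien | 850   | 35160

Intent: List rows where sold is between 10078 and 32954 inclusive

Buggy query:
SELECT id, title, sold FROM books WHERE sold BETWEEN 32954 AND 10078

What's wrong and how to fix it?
Bug: BETWEEN expects the lower bound first; with 32954 AND 10078 the range is empty

Fix: Swap the bounds so the smaller value comes first

Corrected query:
SELECT id, title, sold FROM books WHERE sold BETWEEN 10078 AND 32954

Result:
id | title               | sold 
---+---------------------+------
3  | The Hobbit          | 10513
4  | The Handmaid's Tale | 23363
5  | The Handmaid's Tale | 20245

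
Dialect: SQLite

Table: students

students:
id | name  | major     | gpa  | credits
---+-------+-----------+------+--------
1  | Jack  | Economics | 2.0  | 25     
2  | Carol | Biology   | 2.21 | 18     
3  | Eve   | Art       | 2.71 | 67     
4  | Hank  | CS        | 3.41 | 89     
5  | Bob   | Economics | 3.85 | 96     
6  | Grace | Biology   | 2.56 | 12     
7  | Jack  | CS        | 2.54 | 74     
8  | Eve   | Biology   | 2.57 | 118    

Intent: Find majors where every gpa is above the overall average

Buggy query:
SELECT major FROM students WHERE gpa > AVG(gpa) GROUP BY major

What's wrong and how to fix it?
Bug: WHERE evaluates per row before aggregation, so AVG() is unavailable

Fix: Use a subquery for AVG and a HAVING MIN(...) filter so the condition holds for every row in the group

Corrected query:
SELECT major FROM students GROUP BY major HAVING MIN(gpa) > (SELECT AVG(gpa) FROM students)

Result:
(no rows)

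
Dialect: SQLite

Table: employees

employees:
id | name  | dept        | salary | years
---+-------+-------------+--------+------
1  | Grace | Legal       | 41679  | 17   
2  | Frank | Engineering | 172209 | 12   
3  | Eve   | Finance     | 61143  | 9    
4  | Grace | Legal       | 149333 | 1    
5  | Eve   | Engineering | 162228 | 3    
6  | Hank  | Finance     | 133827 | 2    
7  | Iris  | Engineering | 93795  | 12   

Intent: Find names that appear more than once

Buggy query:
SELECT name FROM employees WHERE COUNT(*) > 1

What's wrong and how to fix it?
Bug: WHERE can't reference COUNT(*); aggregates are computed after WHERE

Fix: Group first, then use HAVING for the count condition

Corrected query:
SELECT name FROM employees GROUP BY name HAVING COUNT(*) > 1

Result:
name 
-----
Eve  
Grace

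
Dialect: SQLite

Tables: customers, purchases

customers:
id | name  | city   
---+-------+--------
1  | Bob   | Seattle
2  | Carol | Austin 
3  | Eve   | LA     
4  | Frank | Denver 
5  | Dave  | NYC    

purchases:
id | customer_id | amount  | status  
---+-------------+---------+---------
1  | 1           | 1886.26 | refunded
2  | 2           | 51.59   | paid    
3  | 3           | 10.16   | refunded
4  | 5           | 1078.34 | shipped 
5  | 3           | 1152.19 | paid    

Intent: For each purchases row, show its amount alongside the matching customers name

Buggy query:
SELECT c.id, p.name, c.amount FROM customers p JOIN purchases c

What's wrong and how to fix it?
Bug: Missing join condition: each purchases row is matched to all customers rows instead of just its own

Fix: Add ON c.customer_id = p.id to the JOIN

Corrected query:
SELECT c.id, p.name, c.amount FROM customers p JOIN purchases c ON c.customer_id = p.id

Result:
id | name  | amount 
---+-------+--------
1  | Bob   | 1886.26
2  | Carol | 51.59  
3  | Eve   | 10.16  
4  | Dave  | 1078.34
5  | Eve   | 1152.19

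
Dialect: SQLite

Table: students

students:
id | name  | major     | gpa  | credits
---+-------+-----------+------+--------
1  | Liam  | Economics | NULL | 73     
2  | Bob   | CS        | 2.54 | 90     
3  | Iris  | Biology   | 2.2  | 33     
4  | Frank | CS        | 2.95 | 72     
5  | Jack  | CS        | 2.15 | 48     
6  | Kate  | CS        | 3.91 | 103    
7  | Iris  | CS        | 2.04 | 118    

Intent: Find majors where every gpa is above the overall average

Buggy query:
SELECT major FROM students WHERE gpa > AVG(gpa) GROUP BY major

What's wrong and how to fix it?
Bug: WHERE evaluates per row before aggregation, so AVG() is unavailable

Fix: Compute the overall average in a scalar subquery and compare each group's MIN against it in HAVING

Corrected query:
SELECT major FROM students GROUP BY major HAVING MIN(gpa) > (SELECT AVG(gpa) FROM students)

Result:
(no rows)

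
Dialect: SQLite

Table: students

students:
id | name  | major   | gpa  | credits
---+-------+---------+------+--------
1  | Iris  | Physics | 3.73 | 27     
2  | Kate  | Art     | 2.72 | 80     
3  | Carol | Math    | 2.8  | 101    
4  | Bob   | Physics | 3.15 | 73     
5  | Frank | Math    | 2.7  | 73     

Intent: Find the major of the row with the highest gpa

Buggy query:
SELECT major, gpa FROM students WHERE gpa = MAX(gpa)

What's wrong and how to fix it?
Bug: WHERE is evaluated per row; an aggregate over the whole table isn't defined there

Fix: Use a subquery: WHERE gpa = (SELECT MAX(gpa) FROM students)

Corrected query:
SELECT major, gpa FROM students WHERE gpa = (SELECT MAX(gpa) FROM students)

Result:
major   | gpa 
--------+-----
Physics | 3.73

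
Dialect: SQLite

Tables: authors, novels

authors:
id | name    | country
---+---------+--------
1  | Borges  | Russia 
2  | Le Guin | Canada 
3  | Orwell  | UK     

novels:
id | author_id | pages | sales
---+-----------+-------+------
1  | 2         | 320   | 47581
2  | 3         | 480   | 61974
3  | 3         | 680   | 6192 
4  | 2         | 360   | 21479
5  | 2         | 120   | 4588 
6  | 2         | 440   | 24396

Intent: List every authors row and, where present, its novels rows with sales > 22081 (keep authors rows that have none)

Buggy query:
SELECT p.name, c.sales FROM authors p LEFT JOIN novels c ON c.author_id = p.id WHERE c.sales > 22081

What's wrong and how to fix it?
Bug: A WHERE condition on the right-hand table after LEFT JOIN drops unmatched parents

Fix: Put 'c.sales > 22081' in the JOIN's ON clause instead of WHERE

Corrected query:
SELECT p.name, c.sales FROM authors p LEFT JOIN novels c ON c.author_id = p.id AND c.sales > 22081

Result:
name    | sales
--------+------
Borges  | NULL 
Le Guin | 24396
Le Guin | 47581
Orwell  | 61974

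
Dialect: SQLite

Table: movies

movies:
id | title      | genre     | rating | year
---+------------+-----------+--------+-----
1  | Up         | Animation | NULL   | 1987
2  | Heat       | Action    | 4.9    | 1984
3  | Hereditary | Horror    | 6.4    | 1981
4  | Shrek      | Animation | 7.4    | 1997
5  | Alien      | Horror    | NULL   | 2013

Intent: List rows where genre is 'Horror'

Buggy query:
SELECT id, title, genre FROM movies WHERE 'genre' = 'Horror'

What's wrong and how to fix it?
Bug: Single quotes denote string literals in SQL; the column name is being compared as a constant string

Fix: Reference the column as genre without single quotes

Corrected query:
SELECT id, title, genre FROM movies WHERE genre = 'Horror'

Result:
id | title      | genre 
---+------------+-------
3  | Hereditary | Horror
5  | Alien      | Horror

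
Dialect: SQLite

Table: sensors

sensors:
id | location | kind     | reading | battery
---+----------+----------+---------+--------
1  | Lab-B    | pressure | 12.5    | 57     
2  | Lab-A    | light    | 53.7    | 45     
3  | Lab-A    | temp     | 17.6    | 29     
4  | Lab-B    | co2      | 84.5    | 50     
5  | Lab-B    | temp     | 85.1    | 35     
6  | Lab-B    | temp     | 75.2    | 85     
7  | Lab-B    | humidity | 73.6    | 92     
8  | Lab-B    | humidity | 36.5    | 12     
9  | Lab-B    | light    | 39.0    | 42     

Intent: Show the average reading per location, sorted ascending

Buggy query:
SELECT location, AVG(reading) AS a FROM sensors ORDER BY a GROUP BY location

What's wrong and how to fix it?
Bug: GROUP BY must precede ORDER BY

Fix: Move ORDER BY to the end, after GROUP BY

Corrected query:
SELECT location, AVG(reading) AS a FROM sensors GROUP BY location ORDER BY a

Result:
location | a        
---------+----------
Lab-A    | 35.65    
Lab-B    | 58.057143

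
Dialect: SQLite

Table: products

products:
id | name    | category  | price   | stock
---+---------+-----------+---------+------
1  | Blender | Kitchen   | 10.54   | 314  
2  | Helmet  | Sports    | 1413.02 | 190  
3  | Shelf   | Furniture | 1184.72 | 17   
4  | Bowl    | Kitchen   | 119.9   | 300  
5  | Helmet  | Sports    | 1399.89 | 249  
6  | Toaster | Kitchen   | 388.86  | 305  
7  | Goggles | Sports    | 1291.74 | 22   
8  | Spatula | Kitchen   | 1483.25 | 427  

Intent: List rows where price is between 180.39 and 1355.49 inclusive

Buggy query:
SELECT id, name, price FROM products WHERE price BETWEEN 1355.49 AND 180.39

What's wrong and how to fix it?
Bug: The bounds are reversed; BETWEEN a AND b requires a <= b to match anything

Fix: Write BETWEEN 180.39 AND 1355.49

Corrected query:
SELECT id, name, price FROM products WHERE price BETWEEN 180.39 AND 1355.49

Result:
id | name    | price  
---+---------+--------
3  | Shelf   | 1184.72
6  | Toaster | 388.86 
7  | Goggles | 1291.74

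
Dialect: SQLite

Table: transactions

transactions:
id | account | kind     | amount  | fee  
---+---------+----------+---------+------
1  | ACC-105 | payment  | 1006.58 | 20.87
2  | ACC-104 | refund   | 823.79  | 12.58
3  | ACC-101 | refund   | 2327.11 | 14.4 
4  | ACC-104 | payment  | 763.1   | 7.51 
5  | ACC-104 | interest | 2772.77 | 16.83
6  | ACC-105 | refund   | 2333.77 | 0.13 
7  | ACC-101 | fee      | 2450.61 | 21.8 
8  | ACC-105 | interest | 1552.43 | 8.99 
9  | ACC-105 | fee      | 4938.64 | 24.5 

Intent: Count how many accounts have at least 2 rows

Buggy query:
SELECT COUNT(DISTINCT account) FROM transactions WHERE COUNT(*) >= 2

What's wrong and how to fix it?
Bug: WHERE filters individual rows, not groups, so a group-level COUNT is invalid there

Fix: Group first with HAVING COUNT(*) >= 2, then COUNT the resulting groups

Corrected query:
SELECT COUNT(*) FROM (SELECT account FROM transactions GROUP BY account HAVING COUNT(*) >= 2)

Result:
COUNT(*)
--------
3       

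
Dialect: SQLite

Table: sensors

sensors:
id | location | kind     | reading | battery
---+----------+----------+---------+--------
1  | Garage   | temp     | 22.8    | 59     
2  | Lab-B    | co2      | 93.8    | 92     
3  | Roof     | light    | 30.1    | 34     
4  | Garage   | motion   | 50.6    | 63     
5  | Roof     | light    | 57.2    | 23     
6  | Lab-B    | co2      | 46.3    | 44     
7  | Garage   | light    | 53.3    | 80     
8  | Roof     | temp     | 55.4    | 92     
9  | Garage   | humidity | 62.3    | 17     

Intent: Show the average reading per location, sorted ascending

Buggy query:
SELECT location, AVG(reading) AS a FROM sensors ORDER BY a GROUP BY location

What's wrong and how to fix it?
Bug: GROUP BY must precede ORDER BY

Fix: Reorder: SELECT … FROM … GROUP BY … ORDER BY …

Corrected query:
SELECT location, AVG(reading) AS a FROM sensors GROUP BY location ORDER BY a

Result:
location | a        
---------+----------
Garage   | 47.25    
Roof     | 47.566667
Lab-B    | 70.05    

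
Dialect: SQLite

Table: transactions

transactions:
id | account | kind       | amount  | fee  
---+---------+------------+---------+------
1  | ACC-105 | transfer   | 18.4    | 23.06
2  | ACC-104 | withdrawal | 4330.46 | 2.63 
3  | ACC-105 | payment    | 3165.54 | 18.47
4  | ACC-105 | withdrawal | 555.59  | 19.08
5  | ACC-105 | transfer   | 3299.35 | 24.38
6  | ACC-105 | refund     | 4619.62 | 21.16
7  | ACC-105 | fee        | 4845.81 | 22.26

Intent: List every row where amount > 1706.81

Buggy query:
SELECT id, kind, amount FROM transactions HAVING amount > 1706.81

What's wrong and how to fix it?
Bug: HAVING filters the output of aggregation, but this query has no GROUP BY and no aggregate functions, so SQLite rejects it (HAVING clause on a non-aggregate query); the condition here is per row

Fix: Use WHERE for row-level filtering

Corrected query:
SELECT id, kind, amount FROM transactions WHERE amount > 1706.81

Result:
id | kind       | amount 
---+------------+--------
2  | withdrawal | 4330.46
3  | payment    | 3165.54
5  | transfer   | 3299.35
6  | refund     | 4619.62
7  | fee        | 4845.81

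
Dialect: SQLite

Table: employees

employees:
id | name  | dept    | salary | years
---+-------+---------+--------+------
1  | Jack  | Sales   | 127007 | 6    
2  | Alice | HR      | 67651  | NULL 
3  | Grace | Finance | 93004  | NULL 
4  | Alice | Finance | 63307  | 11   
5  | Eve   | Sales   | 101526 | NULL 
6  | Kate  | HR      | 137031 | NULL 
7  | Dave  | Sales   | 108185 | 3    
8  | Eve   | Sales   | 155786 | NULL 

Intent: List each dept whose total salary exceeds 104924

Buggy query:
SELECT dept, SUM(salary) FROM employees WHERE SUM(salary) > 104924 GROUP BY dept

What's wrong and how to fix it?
Bug: SUM(salary) is an aggregate, but WHERE filters rows before aggregation

Fix: Use HAVING (which filters groups after aggregation) instead of WHERE

Corrected query:
SELECT dept, SUM(salary) FROM employees GROUP BY dept HAVING SUM(salary) > 104924

Result:
dept    | SUM(salary)
--------+------------
Finance | 156311     
HR      | 204682     
Sales   | 492504     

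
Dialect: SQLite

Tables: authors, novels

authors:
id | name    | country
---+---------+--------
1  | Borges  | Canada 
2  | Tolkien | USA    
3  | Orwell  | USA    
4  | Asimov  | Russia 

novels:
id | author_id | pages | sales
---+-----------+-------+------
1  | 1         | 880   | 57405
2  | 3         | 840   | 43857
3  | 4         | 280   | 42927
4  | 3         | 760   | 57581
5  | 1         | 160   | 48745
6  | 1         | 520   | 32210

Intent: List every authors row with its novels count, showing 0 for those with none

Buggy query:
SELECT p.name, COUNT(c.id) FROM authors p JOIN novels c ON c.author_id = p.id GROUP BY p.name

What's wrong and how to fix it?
Bug: INNER JOIN drops authors rows that have no matching novels rows

Fix: Use LEFT JOIN so parents without children still appear (COUNT(c.id) gives 0)

Corrected query:
SELECT p.name, COUNT(c.id) FROM authors p LEFT JOIN novels c ON c.author_id = p.id GROUP BY p.name

Result:
name    | COUNT(c.id)
--------+------------
Asimov  | 1          
Borges  | 3          
Orwell  | 2          
Tolkien | 0          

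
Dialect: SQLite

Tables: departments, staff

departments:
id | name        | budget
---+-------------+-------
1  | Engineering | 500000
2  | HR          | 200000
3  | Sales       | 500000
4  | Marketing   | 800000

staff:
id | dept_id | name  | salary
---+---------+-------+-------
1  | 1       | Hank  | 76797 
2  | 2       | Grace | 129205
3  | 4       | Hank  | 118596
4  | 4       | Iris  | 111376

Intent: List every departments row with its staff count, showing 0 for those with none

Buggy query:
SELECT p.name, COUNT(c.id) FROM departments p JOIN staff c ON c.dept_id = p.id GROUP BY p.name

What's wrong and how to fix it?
Bug: An inner join excludes parents with zero children

Fix: Use LEFT JOIN so parents without children still appear (COUNT(c.id) gives 0)

Corrected query:
SELECT p.name, COUNT(c.id) FROM departments p LEFT JOIN staff c ON c.dept_id = p.id GROUP BY p.name

Result:
name        | COUNT(c.id)
------------+------------
Engineering | 1          
HR          | 1          
Marketing   | 2          
Sales       | 0          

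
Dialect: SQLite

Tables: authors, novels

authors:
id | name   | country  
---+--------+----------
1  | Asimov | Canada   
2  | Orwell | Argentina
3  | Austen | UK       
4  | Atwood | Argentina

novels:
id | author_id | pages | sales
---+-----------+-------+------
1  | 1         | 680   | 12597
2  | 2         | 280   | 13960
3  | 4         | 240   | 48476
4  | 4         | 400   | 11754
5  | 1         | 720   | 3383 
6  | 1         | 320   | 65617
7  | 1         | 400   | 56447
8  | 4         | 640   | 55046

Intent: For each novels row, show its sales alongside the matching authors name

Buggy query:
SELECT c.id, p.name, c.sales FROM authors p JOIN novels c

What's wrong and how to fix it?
Bug: JOIN with no ON clause produces a cartesian product; every novels row pairs with every authors row

Fix: Add ON c.author_id = p.id to the JOIN

Corrected query:
SELECT c.id, p.name, c.sales FROM authors p JOIN novels c ON c.author_id = p.id

Result:
id | name   | sales
---+--------+------
1  | Asimov | 12597
2  | Orwell | 13960
3  | Atwood | 48476
4  | Atwood | 11754
5  | Asimov | 3383 
6  | Asimov | 65617
7  | Asimov | 56447
8  | Atwood | 55046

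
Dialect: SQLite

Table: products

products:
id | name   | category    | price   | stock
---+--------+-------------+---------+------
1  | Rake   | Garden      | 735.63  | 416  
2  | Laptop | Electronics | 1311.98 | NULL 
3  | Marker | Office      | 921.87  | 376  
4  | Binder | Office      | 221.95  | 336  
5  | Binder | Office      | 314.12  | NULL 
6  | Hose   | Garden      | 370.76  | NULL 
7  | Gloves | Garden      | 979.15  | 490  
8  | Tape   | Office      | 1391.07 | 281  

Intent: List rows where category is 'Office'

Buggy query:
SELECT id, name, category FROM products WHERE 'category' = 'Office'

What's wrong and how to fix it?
Bug: Single quotes denote string literals in SQL; the column name is being compared as a constant string

Fix: Reference the column as category without single quotes

Corrected query:
SELECT id, name, category FROM products WHERE category = 'Office'

Result:
id | name   | category
---+--------+---------
3  | Marker | Office  
4  | Binder | Office  
5  | Binder | Office  
8  | Tape   | Office  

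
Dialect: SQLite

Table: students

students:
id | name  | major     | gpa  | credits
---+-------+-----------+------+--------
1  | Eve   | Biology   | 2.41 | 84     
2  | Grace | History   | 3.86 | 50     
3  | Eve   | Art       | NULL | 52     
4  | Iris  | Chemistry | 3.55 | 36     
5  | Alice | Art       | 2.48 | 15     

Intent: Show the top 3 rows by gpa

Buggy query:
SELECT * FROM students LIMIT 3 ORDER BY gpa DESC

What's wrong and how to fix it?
Bug: LIMIT must come after ORDER BY

Fix: Sort with ORDER BY, then apply LIMIT

Corrected query:
SELECT * FROM students ORDER BY gpa DESC LIMIT 3

Result:
id | name  | major     | gpa  | credits
---+-------+-----------+------+--------
2  | Grace | History   | 3.86 | 50     
4  | Iris  | Chemistry | 3.55 | 36     
5  | Alice | Art       | 2.48 | 15     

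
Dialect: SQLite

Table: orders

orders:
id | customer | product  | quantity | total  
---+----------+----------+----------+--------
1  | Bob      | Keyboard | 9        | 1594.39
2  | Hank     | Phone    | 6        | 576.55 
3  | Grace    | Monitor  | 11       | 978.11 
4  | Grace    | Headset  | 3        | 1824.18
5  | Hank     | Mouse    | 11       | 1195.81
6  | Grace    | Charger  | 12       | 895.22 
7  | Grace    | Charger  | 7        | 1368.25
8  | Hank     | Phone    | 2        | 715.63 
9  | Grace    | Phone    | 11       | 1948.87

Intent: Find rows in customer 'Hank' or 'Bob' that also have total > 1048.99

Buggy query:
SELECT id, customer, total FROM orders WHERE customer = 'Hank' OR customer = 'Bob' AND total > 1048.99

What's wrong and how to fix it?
Bug: AND binds tighter than OR, so this parses as customer = 'Hank' OR (customer = 'Bob' AND total > 1048.99)

Fix: Group the OR with parentheses (or use IN), then AND the threshold

Corrected query:
SELECT id, customer, total FROM orders WHERE (customer = 'Hank' OR customer = 'Bob') AND total > 1048.99

Result:
id | customer | total  
---+----------+--------
1  | Bob      | 1594.39
5  | Hank     | 1195.81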